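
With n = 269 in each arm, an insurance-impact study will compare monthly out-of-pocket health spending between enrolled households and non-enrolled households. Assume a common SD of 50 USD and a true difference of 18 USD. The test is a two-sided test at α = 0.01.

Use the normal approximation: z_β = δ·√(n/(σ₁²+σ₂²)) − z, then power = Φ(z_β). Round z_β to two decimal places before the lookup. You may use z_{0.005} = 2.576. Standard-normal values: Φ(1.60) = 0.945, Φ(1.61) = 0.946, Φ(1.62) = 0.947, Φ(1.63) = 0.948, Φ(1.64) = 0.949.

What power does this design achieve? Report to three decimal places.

z_β = δ·√(n/(σ₁²+σ₂²)) − z_{α/2}
    = 18 · √(269/5000) − 2.576
    = 18 · 0.23195 − 2.576
    = 4.1751 − 2.576 = 1.5991 → 1.60
Power = Φ(1.60) = 0.945.

Power ≈ 0.945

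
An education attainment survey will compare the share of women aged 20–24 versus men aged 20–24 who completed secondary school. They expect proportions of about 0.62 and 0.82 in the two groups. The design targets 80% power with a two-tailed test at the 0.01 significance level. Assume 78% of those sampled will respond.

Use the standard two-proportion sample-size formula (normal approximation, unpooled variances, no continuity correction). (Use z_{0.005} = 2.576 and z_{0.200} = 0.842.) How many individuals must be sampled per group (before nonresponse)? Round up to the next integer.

n = (z_{α/2} + z_β)² · [p₁(1−p₁) + p₂(1−p₂)] / (p₁ − p₂)²
  = (2.576 + 0.842)² · (0.62·0.38 + 0.82·0.18) / (-0.20)²
  = (3.418)² · (0.2356 + 0.1476) / 0.0400
  = 11.6827 · 0.3832 / 0.0400
  = 111.92
Adjust for 78% response: 111.92 / 0.78 = 143.49.
Round up → n = 144 per group.

n = 144 per group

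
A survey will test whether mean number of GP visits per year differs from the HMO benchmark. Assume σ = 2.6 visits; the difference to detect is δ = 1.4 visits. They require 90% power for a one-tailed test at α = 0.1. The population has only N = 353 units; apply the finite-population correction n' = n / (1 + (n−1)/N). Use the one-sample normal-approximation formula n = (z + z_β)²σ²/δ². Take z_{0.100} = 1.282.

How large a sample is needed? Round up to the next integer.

n = (z_α + z_β)² · σ² / δ²
  = (1.282 + 1.282)² · 2.6² / 1.4²
  = 6.5741 · 6.76 / 1.96
  = 22.67
Finite-population correction (N = 353): 22.67 / (1 + (22.67 − 1)/353) = 21.36.
Round up → n = 22.

n = 22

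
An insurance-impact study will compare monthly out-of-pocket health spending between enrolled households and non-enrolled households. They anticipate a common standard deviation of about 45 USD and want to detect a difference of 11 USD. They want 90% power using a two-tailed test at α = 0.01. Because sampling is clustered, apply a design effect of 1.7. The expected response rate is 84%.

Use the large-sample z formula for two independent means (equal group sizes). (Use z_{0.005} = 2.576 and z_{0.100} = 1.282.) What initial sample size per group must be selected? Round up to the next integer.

n = (z_{α/2} + z_β)² · (σ₁² + σ₂²) / δ²
  = (2.576 + 1.282)² · (2·45² = 4050) / 11²
  = 14.8842 · 4050 / 121
  = 498.19
Design effect: 1.7 × 498.19 = 846.92.
Adjust for 84% response: 846.92 / 0.84 = 1008.24.
Round up → n = 1009 per group.

n = 1009 per group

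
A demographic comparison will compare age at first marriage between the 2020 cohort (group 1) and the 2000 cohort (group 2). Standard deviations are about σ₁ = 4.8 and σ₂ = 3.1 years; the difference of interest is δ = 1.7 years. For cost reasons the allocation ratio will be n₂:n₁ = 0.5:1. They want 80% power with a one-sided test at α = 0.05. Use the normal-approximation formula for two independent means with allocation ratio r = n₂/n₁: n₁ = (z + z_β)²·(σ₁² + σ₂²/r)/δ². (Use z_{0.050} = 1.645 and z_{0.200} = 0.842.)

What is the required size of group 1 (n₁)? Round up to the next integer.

n₁ = 91

n₁ = (z_α + z_β)² · (σ₁² + σ₂²/r) / δ²
   = (1.645 + 0.842)² · (4.8² + 3.1²/0.5) / 1.7²
   = 6.1852 · (23.04 + 19.22) / 2.89
   = 6.1852 · 42.26 / 2.89
   = 90.44
Round up → n₁ = 91; n₂ = r·n₁ = 0.5 × 91 = 46.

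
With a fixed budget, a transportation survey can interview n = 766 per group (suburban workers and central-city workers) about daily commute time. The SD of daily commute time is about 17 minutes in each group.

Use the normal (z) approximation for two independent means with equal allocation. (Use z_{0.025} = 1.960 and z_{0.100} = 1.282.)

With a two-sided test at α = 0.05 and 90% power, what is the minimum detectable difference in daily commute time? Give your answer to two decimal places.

δ = (z_{α/2} + z_β) · √((σ₁²+σ₂²)/n)
  = (1.960 + 1.282) · √(578/766)
  = 3.242 · √0.75457
  = 3.242 · 0.8687
  = 2.8162

Minimum detectable difference ≈ 2.82 minutes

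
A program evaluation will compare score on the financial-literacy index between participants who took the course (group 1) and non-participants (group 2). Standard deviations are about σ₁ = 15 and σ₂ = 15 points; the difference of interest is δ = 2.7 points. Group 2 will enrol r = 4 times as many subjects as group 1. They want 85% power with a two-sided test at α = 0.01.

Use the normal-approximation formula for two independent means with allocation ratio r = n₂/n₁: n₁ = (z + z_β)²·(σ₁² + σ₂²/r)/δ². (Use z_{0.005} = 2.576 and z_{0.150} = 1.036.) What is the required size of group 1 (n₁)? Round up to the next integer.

n₁ = 504

n₁ = (z_{α/2} + z_β)² · (σ₁² + σ₂²/r) / δ²
   = (2.576 + 1.036)² · (15² + 15²/4) / 2.7²
   = 13.0465 · (225 + 56.25) / 7.29
   = 13.0465 · 281.25 / 7.29
   = 503.34
Round up → n₁ = 504; n₂ = r·n₁ = 4 × 504 = 2016.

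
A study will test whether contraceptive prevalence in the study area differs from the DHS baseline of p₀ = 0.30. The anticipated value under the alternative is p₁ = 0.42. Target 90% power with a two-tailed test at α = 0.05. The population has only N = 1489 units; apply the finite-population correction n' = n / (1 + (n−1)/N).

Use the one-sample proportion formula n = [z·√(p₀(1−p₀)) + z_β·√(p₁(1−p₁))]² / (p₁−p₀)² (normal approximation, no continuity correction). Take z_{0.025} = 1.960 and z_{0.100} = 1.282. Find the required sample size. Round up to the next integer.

n = 147

n = [z_{α/2}·√(p₀q₀) + z_β·√(p₁q₁)]² / (p₁ − p₀)²
  = [1.960·√(0.30·0.70) + 1.282·√(0.42·0.58)]² / (0.12)²
  = [1.960·0.4583 + 1.282·0.4936]² / 0.0144
  = [1.5309]² / 0.0144
  = 162.76
Finite-population correction (N = 1489): 162.76 / (1 + (162.76 − 1)/1489) = 146.81.
Round up → n = 147.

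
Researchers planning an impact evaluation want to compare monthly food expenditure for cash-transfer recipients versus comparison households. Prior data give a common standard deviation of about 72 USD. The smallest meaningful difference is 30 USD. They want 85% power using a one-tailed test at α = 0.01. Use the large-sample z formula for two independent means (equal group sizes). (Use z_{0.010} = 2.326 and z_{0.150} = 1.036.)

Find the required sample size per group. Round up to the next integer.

n = 131 per group

n = (z_α + z_β)² · (σ₁² + σ₂²) / δ²
  = (2.326 + 1.036)² · (2·72² = 10368) / 30²
  = 11.3030 · 10368 / 900
  = 130.21
Round up → n = 131 per group.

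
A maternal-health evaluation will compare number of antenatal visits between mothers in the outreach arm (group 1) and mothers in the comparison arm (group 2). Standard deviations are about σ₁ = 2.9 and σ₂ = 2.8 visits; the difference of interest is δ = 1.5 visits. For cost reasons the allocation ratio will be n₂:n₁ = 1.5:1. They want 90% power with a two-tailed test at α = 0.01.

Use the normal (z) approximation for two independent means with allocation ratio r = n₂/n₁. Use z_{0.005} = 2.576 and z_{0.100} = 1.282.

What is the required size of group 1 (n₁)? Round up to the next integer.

n₁ = 91

n₁ = (z_{α/2} + z_β)² · (σ₁² + σ₂²/r) / δ²
   = (2.576 + 1.282)² · (2.9² + 2.8²/1.5) / 1.5²
   = 14.8842 · (8.41 + 5.2267) / 2.25
   = 14.8842 · 13.6367 / 2.25
   = 90.21
Round up → n₁ = 91; n₂ = r·n₁ = 1.5 × 91 = 137.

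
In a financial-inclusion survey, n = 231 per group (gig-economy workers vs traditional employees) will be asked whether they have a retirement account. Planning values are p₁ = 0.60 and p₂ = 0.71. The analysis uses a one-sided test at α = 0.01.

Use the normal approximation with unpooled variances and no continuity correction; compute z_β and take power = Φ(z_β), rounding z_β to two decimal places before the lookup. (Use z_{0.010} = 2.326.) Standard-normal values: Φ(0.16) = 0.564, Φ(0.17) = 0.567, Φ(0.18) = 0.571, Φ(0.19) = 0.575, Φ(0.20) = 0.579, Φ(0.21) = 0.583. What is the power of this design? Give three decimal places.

Power ≈ 0.571

z_β = |p₁−p₂|·√(n/[p₁q₁+p₂q₂]) − z_α
    = 0.11 · √(231/0.4459) − 2.326
    = 0.11 · 22.7608 − 2.326
    = 2.5037 − 2.326 = 0.1777 → 0.18
Power = Φ(0.18) = 0.571.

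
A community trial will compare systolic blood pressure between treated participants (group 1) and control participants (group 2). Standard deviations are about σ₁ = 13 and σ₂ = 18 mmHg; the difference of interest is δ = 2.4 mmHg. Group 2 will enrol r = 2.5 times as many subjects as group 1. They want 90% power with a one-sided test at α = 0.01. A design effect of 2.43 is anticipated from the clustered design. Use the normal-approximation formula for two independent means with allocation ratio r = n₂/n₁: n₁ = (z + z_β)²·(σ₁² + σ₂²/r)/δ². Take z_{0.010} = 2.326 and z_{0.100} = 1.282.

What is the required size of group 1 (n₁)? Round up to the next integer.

n₁ = 1640

n₁ = (z_α + z_β)² · (σ₁² + σ₂²/r) / δ²
   = (2.326 + 1.282)² · (13² + 18²/2.5) / 2.4²
   = 13.0177 · (169 + 129.6) / 5.76
   = 13.0177 · 298.6 / 5.76
   = 674.84
Design effect: 2.43 × 674.84 = 1639.86.
Round up → n₁ = 1640; n₂ = r·n₁ = 2.5 × 1640 = 4100.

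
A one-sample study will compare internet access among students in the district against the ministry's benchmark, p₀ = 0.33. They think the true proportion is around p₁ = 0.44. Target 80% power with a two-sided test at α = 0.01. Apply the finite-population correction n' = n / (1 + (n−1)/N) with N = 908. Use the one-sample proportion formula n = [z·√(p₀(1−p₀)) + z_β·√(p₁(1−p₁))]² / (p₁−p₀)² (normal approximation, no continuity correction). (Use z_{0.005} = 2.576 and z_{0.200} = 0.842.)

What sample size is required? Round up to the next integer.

n = [z_{α/2}·√(p₀q₀) + z_β·√(p₁q₁)]² / (p₁ − p₀)²
  = [2.576·√(0.33·0.67) + 0.842·√(0.44·0.56)]² / (0.11)²
  = [2.576·0.4702 + 0.842·0.4964]² / 0.0121
  = [1.6292]² / 0.0121
  = 219.37
Finite-population correction (N = 908): 219.37 / (1 + (219.37 − 1)/908) = 176.84.
Round up → n = 177.

n = 177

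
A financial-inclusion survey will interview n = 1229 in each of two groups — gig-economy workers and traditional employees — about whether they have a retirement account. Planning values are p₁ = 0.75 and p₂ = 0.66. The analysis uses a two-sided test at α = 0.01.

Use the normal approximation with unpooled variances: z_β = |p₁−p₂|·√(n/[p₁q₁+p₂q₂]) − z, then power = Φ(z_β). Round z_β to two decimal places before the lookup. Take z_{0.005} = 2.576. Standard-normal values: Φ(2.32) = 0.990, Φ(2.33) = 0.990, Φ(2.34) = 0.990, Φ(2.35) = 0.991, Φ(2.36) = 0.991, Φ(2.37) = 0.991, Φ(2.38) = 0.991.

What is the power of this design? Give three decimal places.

z_β = |p₁−p₂|·√(n/[p₁q₁+p₂q₂]) − z_{α/2}
    = 0.09 · √(1229/0.4119) − 2.576
    = 0.09 · 54.6236 − 2.576
    = 4.9161 − 2.576 = 2.3401 → 2.34
Power = Φ(2.34) = 0.990.

Power ≈ 0.990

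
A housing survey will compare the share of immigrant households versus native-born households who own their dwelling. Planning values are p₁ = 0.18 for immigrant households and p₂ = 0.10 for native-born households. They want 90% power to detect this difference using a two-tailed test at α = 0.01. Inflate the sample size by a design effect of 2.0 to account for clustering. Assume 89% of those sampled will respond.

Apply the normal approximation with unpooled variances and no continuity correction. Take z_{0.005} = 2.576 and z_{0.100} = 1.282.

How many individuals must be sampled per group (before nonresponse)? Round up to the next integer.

n = (z_{α/2} + z_β)² · [p₁(1−p₁) + p₂(1−p₂)] / (p₁ − p₂)²
  = (2.576 + 1.282)² · (0.18·0.82 + 0.10·0.90) / (0.08)²
  = (3.858)² · (0.1476 + 0.0900) / 0.0064
  = 14.8842 · 0.2376 / 0.0064
  = 552.57
Design effect: 2.0 × 552.57 = 1105.15.
Adjust for 89% response: 1105.15 / 0.89 = 1241.74.
Round up → n = 1242 per group.

n = 1242 per group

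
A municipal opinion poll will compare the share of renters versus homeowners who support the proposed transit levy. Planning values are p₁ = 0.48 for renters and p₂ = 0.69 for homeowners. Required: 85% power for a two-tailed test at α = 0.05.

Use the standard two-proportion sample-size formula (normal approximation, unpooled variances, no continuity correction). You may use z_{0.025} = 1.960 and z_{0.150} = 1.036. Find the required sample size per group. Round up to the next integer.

n = 95 per group

n = (z_{α/2} + z_β)² · [p₁(1−p₁) + p₂(1−p₂)] / (p₁ − p₂)²
  = (1.960 + 1.036)² · (0.48·0.52 + 0.69·0.31) / (-0.21)²
  = (2.996)² · (0.2496 + 0.2139) / 0.0441
  = 8.9760 · 0.4635 / 0.0441
  = 94.34
Round up → n = 95 per group.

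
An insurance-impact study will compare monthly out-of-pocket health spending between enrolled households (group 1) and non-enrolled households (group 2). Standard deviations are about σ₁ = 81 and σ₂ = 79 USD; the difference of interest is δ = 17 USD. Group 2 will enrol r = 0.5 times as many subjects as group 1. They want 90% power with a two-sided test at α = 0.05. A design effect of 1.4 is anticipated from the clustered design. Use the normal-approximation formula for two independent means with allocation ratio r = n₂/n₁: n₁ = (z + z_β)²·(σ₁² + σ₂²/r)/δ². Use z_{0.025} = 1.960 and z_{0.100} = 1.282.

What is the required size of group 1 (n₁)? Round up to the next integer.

n₁ = 970

n₁ = (z_{α/2} + z_β)² · (σ₁² + σ₂²/r) / δ²
   = (1.960 + 1.282)² · (81² + 79²/0.5) / 17²
   = 10.5106 · (6561 + 12482) / 289
   = 10.5106 · 19043 / 289
   = 692.57
Design effect: 1.4 × 692.57 = 969.60.
Round up → n₁ = 970; n₂ = r·n₁ = 0.5 × 970 = 485.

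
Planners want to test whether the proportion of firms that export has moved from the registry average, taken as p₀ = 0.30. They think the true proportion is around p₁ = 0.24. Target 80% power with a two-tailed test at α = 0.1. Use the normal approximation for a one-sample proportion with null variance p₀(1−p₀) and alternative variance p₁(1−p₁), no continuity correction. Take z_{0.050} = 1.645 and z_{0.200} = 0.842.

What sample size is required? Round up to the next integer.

n = 345

n = [z_{α/2}·√(p₀q₀) + z_β·√(p₁q₁)]² / (p₁ − p₀)²
  = [1.645·√(0.30·0.70) + 0.842·√(0.24·0.76)]² / (-0.06)²
  = [1.645·0.4583 + 0.842·0.4271]² / 0.0036
  = [1.1134]² / 0.0036
  = 344.37
Round up → n = 345.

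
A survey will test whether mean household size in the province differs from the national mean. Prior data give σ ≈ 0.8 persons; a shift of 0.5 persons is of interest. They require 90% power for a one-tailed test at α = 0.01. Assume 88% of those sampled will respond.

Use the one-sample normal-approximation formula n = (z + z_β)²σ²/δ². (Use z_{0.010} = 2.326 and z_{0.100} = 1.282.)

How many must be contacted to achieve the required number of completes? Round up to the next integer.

n = 38

n = (z_α + z_β)² · σ² / δ²
  = (2.326 + 1.282)² · 0.8² / 0.5²
  = 13.0177 · 0.64 / 0.25
  = 33.33
Adjust for 88% response: 33.33 / 0.88 = 37.87.
Round up → n = 38.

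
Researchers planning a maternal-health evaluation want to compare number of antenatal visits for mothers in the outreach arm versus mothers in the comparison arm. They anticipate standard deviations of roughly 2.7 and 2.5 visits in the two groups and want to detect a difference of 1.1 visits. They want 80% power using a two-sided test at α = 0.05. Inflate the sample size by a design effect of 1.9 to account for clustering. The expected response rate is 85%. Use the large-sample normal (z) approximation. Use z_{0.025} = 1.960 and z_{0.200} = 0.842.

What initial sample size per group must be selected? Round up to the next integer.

n = 197 per group

n = (z_{α/2} + z_β)² · (σ₁² + σ₂²) / δ²
  = (1.960 + 0.842)² · (2.7² + 2.5² = 13.54) / 1.1²
  = 7.8512 · 13.54 / 1.21
  = 87.86
Design effect: 1.9 × 87.86 = 166.93.
Adjust for 85% response: 166.93 / 0.85 = 196.38.
Round up → n = 197 per group.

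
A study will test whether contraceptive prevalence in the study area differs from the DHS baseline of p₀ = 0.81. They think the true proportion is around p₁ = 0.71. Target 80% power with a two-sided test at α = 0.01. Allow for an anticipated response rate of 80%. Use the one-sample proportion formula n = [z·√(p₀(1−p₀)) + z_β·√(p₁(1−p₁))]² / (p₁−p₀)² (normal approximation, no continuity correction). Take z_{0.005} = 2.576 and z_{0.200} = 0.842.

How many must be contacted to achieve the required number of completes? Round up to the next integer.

n = [z_{α/2}·√(p₀q₀) + z_β·√(p₁q₁)]² / (p₁ − p₀)²
  = [2.576·√(0.81·0.19) + 0.842·√(0.71·0.29)]² / (-0.10)²
  = [2.576·0.3923 + 0.842·0.4538]² / 0.0100
  = [1.3926]² / 0.0100
  = 193.94
Adjust for 80% response: 193.94 / 0.80 = 242.43.
Round up → n = 243.

n = 243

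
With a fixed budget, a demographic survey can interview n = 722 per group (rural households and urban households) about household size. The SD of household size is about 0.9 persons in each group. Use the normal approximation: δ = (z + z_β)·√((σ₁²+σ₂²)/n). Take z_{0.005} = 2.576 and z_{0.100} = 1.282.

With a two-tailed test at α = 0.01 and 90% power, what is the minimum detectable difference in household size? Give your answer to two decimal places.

Minimum detectable difference ≈ 0.18 persons

δ = (z_{α/2} + z_β) · √((σ₁²+σ₂²)/n)
  = (2.576 + 1.282) · √(1.62/722)
  = 3.858 · √0.00224
  = 3.858 · 0.0474
  = 0.1827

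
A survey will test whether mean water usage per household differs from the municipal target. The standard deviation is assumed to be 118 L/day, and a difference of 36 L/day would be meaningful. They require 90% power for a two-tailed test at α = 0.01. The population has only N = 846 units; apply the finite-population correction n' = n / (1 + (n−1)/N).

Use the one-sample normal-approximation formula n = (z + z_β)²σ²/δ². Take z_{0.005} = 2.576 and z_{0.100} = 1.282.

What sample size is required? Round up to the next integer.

n = (z_{α/2} + z_β)² · σ² / δ²
  = (2.576 + 1.282)² · 118² / 36²
  = 14.8842 · 13924 / 1296
  = 159.91
Finite-population correction (N = 846): 159.91 / (1 + (159.91 − 1)/846) = 134.62.
Round up → n = 135.

n = 135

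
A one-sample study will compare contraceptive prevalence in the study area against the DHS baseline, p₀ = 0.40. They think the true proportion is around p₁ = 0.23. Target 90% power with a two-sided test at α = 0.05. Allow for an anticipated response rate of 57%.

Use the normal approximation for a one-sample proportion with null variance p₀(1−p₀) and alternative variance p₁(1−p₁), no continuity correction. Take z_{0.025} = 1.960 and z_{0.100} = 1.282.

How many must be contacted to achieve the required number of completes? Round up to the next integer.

n = [z_{α/2}·√(p₀q₀) + z_β·√(p₁q₁)]² / (p₁ − p₀)²
  = [1.960·√(0.40·0.60) + 1.282·√(0.23·0.77)]² / (-0.17)²
  = [1.960·0.4899 + 1.282·0.4208]² / 0.0289
  = [1.4997]² / 0.0289
  = 77.82
Adjust for 57% response: 77.82 / 0.57 = 136.53.
Round up → n = 137.

n = 137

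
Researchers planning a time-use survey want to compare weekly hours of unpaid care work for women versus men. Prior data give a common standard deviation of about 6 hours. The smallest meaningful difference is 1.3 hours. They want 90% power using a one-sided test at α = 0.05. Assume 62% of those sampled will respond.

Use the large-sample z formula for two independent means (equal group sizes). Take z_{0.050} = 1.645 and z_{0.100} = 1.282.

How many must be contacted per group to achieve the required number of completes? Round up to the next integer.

n = 589 per group

n = (z_α + z_β)² · (σ₁² + σ₂²) / δ²
  = (1.645 + 1.282)² · (2·6² = 72) / 1.3²
  = 8.5673 · 72 / 1.69
  = 365.00
Adjust for 62% response: 365.00 / 0.62 = 588.71.
Round up → n = 589 per group.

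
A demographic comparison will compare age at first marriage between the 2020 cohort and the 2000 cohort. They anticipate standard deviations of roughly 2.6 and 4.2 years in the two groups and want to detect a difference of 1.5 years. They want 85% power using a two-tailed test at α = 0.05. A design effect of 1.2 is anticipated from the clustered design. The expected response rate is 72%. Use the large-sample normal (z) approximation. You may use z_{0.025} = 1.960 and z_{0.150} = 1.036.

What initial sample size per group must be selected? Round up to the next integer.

n = 163 per group

n = (z_{α/2} + z_β)² · (σ₁² + σ₂²) / δ²
  = (1.960 + 1.036)² · (2.6² + 4.2² = 24.4) / 1.5²
  = 8.9760 · 24.4 / 2.25
  = 97.34
Design effect: 1.2 × 97.34 = 116.81.
Adjust for 72% response: 116.81 / 0.72 = 162.23.
Round up → n = 163 per group.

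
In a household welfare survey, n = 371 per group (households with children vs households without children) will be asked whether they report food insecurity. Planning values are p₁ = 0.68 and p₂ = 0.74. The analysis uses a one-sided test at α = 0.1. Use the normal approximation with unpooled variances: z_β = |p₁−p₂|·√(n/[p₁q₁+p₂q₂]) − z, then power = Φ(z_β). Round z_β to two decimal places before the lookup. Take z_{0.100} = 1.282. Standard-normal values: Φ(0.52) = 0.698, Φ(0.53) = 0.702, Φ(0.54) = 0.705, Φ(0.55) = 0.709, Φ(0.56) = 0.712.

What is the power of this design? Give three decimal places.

Power ≈ 0.698

z_β = |p₁−p₂|·√(n/[p₁q₁+p₂q₂]) − z_α
    = 0.06 · √(371/0.4100) − 1.282
    = 0.06 · 30.0812 − 1.282
    = 1.8049 − 1.282 = 0.5229 → 0.52
Power = Φ(0.52) = 0.698.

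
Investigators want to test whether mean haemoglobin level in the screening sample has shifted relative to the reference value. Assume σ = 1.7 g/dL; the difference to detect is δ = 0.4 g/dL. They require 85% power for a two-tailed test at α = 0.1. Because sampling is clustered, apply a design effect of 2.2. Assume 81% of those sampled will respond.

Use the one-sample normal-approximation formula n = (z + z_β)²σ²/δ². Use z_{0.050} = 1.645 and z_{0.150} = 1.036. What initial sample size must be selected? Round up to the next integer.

n = (z_{α/2} + z_β)² · σ² / δ²
  = (1.645 + 1.036)² · 1.7² / 0.4²
  = 7.1878 · 2.89 / 0.16
  = 129.83
Design effect: 2.2 × 129.83 = 285.62.
Adjust for 81% response: 285.62 / 0.81 = 352.62.
Round up → n = 353.

n = 353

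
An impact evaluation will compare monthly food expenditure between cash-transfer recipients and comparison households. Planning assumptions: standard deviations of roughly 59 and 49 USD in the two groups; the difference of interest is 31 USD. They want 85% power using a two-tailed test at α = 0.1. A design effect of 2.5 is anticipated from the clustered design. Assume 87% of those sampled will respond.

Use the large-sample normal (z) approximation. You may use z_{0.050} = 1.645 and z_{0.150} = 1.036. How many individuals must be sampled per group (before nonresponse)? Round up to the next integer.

n = 127 per group

n = (z_{α/2} + z_β)² · (σ₁² + σ₂²) / δ²
  = (1.645 + 1.036)² · (59² + 49² = 5882) / 31²
  = 7.1878 · 5882 / 961
  = 43.99
Design effect: 2.5 × 43.99 = 109.99.
Adjust for 87% response: 109.99 / 0.87 = 126.42.
Round up → n = 127 per group.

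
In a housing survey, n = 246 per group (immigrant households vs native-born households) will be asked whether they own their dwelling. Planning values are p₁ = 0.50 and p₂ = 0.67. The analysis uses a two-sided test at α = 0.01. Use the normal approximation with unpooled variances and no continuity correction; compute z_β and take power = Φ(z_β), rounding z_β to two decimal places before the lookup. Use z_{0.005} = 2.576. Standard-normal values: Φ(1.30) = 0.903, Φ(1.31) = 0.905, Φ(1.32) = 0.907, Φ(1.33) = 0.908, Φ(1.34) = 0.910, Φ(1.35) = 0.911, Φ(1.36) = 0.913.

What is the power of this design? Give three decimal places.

Power ≈ 0.905

z_β = |p₁−p₂|·√(n/[p₁q₁+p₂q₂]) − z_{α/2}
    = 0.17 · √(246/0.4711) − 2.576
    = 0.17 · 22.8513 − 2.576
    = 3.8847 − 2.576 = 1.3087 → 1.31
Power = Φ(1.31) = 0.905.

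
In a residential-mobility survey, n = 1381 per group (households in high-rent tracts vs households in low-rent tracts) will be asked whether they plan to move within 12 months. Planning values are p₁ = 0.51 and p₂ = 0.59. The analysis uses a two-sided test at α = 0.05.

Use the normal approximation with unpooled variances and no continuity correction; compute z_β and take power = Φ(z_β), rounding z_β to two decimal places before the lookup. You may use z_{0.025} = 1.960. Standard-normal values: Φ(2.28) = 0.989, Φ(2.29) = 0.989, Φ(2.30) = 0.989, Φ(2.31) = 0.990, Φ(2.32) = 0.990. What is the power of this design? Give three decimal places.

z_β = |p₁−p₂|·√(n/[p₁q₁+p₂q₂]) − z_{α/2}
    = 0.08 · √(1381/0.4918) − 1.960
    = 0.08 · 52.9911 − 1.960
    = 4.2393 − 1.960 = 2.2793 → 2.28
Power = Φ(2.28) = 0.989.

Power ≈ 0.989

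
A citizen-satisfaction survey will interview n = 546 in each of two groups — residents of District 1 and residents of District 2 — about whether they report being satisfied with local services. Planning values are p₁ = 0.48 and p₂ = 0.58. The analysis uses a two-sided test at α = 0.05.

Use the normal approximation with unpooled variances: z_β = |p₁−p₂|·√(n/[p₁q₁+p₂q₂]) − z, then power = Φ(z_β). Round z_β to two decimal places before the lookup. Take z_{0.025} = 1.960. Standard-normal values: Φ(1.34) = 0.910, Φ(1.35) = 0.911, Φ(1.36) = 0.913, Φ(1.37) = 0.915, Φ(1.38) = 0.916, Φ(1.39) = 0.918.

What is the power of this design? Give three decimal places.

z_β = |p₁−p₂|·√(n/[p₁q₁+p₂q₂]) − z_{α/2}
    = 0.10 · √(546/0.4932) − 1.960
    = 0.10 · 33.2725 − 1.960
    = 3.3272 − 1.960 = 1.3672 → 1.37
Power = Φ(1.37) = 0.915.

Power ≈ 0.915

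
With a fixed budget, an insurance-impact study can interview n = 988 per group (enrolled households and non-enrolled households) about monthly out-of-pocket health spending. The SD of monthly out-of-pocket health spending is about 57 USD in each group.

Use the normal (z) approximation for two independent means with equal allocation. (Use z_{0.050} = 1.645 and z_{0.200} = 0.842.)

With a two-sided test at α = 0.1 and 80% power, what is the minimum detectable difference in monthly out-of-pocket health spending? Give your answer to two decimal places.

δ = (z_{α/2} + z_β) · √((σ₁²+σ₂²)/n)
  = (1.645 + 0.842) · √(6498/988)
  = 2.487 · √6.5769
  = 2.487 · 2.5646
  = 6.3780

Minimum detectable difference ≈ 6.38 USD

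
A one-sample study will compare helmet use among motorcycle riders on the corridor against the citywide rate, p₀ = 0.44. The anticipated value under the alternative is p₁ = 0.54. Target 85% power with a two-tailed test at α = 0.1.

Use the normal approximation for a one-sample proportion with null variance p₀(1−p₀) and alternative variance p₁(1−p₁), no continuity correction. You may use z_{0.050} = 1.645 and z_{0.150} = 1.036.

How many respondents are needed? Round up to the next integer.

n = 178

n = [z_{α/2}·√(p₀q₀) + z_β·√(p₁q₁)]² / (p₁ − p₀)²
  = [1.645·√(0.44·0.56) + 1.036·√(0.54·0.46)]² / (0.10)²
  = [1.645·0.4964 + 1.036·0.4984]² / 0.0100
  = [1.3329]² / 0.0100
  = 177.66
Round up → n = 178.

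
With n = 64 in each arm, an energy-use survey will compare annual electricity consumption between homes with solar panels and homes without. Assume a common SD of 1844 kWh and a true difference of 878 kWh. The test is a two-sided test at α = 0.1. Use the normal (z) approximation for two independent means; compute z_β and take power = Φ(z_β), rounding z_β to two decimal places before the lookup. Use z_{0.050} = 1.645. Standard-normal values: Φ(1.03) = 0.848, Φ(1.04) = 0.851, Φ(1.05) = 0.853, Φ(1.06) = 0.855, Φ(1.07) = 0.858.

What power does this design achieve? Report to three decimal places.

z_β = δ·√(n/(σ₁²+σ₂²)) − z_{α/2}
    = 878 · √(64/6800672) − 1.645
    = 878 · 0.00307 − 1.645
    = 2.6934 − 1.645 = 1.0484 → 1.05
Power = Φ(1.05) = 0.853.

Power ≈ 0.853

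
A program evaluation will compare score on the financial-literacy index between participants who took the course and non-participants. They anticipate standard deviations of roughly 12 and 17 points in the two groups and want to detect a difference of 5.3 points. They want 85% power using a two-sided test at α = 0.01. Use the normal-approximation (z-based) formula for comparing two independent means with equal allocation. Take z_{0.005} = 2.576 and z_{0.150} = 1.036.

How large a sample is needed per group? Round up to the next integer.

n = (z_{α/2} + z_β)² · (σ₁² + σ₂²) / δ²
  = (2.576 + 1.036)² · (12² + 17² = 433) / 5.3²
  = 13.0465 · 433 / 28.09
  = 201.11
Round up → n = 202 per group.

n = 202 per group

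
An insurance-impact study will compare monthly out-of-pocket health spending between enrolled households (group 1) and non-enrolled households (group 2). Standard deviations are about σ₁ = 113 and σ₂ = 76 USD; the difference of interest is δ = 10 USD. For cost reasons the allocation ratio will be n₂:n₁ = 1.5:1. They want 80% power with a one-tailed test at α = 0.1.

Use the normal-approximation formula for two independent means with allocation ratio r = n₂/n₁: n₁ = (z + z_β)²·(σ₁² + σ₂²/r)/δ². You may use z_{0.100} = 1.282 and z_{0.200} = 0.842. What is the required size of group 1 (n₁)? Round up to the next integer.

n₁ = 750

n₁ = (z_α + z_β)² · (σ₁² + σ₂²/r) / δ²
   = (1.282 + 0.842)² · (113² + 76²/1.5) / 10²
   = 4.5114 · (12769 + 3850.7) / 100
   = 4.5114 · 16619.7 / 100
   = 749.78
Round up → n₁ = 750; n₂ = r·n₁ = 1.5 × 750 = 1125.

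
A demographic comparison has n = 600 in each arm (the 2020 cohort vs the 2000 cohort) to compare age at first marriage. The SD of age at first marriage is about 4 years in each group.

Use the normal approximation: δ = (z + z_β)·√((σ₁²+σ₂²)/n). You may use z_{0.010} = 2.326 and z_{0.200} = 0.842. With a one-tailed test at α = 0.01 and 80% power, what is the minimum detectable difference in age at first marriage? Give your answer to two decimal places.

δ = (z_α + z_β) · √((σ₁²+σ₂²)/n)
  = (2.326 + 0.842) · √(32/600)
  = 3.168 · √0.05333
  = 3.168 · 0.2309
  = 0.7316

Minimum detectable difference ≈ 0.73 years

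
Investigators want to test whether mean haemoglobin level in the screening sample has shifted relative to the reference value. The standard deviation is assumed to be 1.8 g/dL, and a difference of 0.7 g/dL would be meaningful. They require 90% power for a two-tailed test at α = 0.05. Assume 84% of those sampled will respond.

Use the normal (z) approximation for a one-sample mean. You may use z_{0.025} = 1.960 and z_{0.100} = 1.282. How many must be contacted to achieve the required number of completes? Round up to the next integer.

n = 83

n = (z_{α/2} + z_β)² · σ² / δ²
  = (1.960 + 1.282)² · 1.8² / 0.7²
  = 10.5106 · 3.24 / 0.49
  = 69.50
Adjust for 84% response: 69.50 / 0.84 = 82.74.
Round up → n = 83.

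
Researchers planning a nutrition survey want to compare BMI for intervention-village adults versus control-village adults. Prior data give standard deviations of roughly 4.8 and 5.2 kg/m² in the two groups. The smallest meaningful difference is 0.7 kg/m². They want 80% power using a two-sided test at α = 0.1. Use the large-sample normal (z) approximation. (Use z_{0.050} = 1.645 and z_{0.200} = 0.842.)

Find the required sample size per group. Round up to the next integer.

n = 633 per group

n = (z_{α/2} + z_β)² · (σ₁² + σ₂²) / δ²
  = (1.645 + 0.842)² · (4.8² + 5.2² = 50.08) / 0.7²
  = 6.1852 · 50.08 / 0.49
  = 632.15
Round up → n = 633 per group.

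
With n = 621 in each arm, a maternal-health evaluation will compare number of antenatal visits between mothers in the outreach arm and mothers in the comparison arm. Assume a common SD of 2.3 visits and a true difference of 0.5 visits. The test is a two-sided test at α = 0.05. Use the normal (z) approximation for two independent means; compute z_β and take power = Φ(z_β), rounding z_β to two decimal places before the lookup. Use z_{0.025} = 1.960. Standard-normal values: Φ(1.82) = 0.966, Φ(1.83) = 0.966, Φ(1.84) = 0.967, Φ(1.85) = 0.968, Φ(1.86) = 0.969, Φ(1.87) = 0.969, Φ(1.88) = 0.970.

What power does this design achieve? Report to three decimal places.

z_β = δ·√(n/(σ₁²+σ₂²)) − z_{α/2}
    = 0.5 · √(621/10.58) − 1.960
    = 0.5 · 7.66131 − 1.960
    = 3.8307 − 1.960 = 1.8707 → 1.87
Power = Φ(1.87) = 0.969.

Power ≈ 0.969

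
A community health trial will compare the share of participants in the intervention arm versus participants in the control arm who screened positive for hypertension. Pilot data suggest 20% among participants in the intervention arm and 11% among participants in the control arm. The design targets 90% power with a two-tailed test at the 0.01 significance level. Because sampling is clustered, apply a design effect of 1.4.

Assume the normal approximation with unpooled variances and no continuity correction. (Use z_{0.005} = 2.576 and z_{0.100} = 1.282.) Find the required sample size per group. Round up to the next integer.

n = (z_{α/2} + z_β)² · [p₁(1−p₁) + p₂(1−p₂)] / (p₁ − p₂)²
  = (2.576 + 1.282)² · (0.20·0.80 + 0.11·0.89) / (0.09)²
  = (3.858)² · (0.1600 + 0.0979) / 0.0081
  = 14.8842 · 0.2579 / 0.0081
  = 473.90
Design effect: 1.4 × 473.90 = 663.47.
Round up → n = 664 per group.

n = 664 per group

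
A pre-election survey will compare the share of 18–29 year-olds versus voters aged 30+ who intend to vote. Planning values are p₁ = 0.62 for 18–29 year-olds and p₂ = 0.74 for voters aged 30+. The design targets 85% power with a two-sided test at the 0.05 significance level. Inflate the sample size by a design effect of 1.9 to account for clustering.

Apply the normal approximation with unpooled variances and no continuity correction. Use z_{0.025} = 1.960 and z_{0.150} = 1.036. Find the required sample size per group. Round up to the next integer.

n = (z_{α/2} + z_β)² · [p₁(1−p₁) + p₂(1−p₂)] / (p₁ − p₂)²
  = (1.960 + 1.036)² · (0.62·0.38 + 0.74·0.26) / (-0.12)²
  = (2.996)² · (0.2356 + 0.1924) / 0.0144
  = 8.9760 · 0.4280 / 0.0144
  = 266.79
Design effect: 1.9 × 266.79 = 506.90.
Round up → n = 507 per group.

n = 507 per group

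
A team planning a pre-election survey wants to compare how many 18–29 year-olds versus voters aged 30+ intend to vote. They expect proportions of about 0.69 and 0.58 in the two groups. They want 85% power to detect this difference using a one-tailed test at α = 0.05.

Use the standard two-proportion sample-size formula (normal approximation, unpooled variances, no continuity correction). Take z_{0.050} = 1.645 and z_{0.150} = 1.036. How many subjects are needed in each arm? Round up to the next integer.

n = (z_α + z_β)² · [p₁(1−p₁) + p₂(1−p₂)] / (p₁ − p₂)²
  = (1.645 + 1.036)² · (0.69·0.31 + 0.58·0.42) / (0.11)²
  = (2.681)² · (0.2139 + 0.2436) / 0.0121
  = 7.1878 · 0.4575 / 0.0121
  = 271.77
Round up → n = 272 per group.

n = 272 per group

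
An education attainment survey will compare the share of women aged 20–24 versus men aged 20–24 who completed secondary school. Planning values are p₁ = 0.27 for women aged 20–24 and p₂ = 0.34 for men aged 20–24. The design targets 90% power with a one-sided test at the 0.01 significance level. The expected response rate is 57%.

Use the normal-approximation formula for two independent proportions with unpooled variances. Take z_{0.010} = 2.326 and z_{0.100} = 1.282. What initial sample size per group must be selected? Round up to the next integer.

n = (z_α + z_β)² · [p₁(1−p₁) + p₂(1−p₂)] / (p₁ − p₂)²
  = (2.326 + 1.282)² · (0.27·0.73 + 0.34·0.66) / (-0.07)²
  = (3.608)² · (0.1971 + 0.2244) / 0.0049
  = 13.0177 · 0.4215 / 0.0049
  = 1119.78
Adjust for 57% response: 1119.78 / 0.57 = 1964.53.
Round up → n = 1965 per group.

n = 1965 per group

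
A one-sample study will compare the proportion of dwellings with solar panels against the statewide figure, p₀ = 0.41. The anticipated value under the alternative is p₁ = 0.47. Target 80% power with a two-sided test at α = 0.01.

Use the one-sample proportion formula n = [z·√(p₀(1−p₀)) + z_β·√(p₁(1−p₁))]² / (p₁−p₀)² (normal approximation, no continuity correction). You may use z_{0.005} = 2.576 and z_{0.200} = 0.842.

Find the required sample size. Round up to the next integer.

n = [z_{α/2}·√(p₀q₀) + z_β·√(p₁q₁)]² / (p₁ − p₀)²
  = [2.576·√(0.41·0.59) + 0.842·√(0.47·0.53)]² / (0.06)²
  = [2.576·0.4918 + 0.842·0.4991]² / 0.0036
  = [1.6872]² / 0.0036
  = 790.74
Round up → n = 791.

n = 791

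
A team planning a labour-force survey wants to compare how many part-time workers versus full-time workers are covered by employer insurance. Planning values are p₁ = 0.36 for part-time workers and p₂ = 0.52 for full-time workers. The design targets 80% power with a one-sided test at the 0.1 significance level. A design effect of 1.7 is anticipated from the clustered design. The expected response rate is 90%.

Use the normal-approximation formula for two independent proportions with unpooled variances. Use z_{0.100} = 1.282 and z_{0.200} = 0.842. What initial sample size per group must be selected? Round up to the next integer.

n = 160 per group

n = (z_α + z_β)² · [p₁(1−p₁) + p₂(1−p₂)] / (p₁ − p₂)²
  = (1.282 + 0.842)² · (0.36·0.64 + 0.52·0.48) / (-0.16)²
  = (2.124)² · (0.2304 + 0.2496) / 0.0256
  = 4.5114 · 0.4800 / 0.0256
  = 84.59
Design effect: 1.7 × 84.59 = 143.80.
Adjust for 90% response: 143.80 / 0.90 = 159.78.
Round up → n = 160 per group.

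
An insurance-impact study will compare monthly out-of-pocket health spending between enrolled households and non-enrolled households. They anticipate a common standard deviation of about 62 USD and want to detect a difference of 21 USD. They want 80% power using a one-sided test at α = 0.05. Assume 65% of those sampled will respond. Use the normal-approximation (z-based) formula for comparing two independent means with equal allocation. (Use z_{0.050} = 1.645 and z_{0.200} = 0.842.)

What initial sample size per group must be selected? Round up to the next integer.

n = 166 per group

n = (z_α + z_β)² · (σ₁² + σ₂²) / δ²
  = (1.645 + 0.842)² · (2·62² = 7688) / 21²
  = 6.1852 · 7688 / 441
  = 107.83
Adjust for 65% response: 107.83 / 0.65 = 165.89.
Round up → n = 166 per group.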